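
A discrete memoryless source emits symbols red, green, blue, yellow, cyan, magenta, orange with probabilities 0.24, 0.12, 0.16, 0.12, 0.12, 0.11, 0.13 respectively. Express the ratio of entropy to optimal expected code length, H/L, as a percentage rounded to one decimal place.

Entropy H = −Σ p log₂ p ≈ 2.7513 bits.
Huffman merges: 11/100+3/25→23/100; 3/25+3/25→6/25; 13/100+4/25→29/100; 23/100+6/25→47/100; 6/25+29/100→53/100; 47/100+53/100→1. L = 69/25 ≈ 2.7600.
Efficiency = H/L = 2.7513/2.7600 = 99.7%.

99.7%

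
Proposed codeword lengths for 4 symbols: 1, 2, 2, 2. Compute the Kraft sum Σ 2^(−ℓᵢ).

1.25

With common denominator 2^2 = 4: Σ 2^(−ℓᵢ) = 2/4 + 1/4 + 1/4 + 1/4 = 5/4 = 1.25.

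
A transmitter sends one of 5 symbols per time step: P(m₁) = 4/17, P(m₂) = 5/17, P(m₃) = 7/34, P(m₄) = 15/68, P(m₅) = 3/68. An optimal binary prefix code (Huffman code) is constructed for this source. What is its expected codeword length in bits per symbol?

2.25 bits/symbol

Repeatedly combine the two least-probable nodes; the expected code length is the sum of the merged weights.
merge 3/68 + 7/34 → 1/4
merge 15/68 + 4/17 → 31/68
merge 1/4 + 5/17 → 37/68
merge 31/68 + 37/68 → 1
L = 1/4 + 31/68 + 37/68 + 1 = 9/4 = 2.25 bits/symbol.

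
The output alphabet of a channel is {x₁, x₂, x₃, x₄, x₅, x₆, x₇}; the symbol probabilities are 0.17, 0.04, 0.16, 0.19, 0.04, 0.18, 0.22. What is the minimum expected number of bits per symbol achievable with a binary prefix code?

Repeatedly combine the two least-probable nodes; the expected code length is the sum of the merged weights.
merge 1/25 + 1/25 → 2/25
merge 2/25 + 4/25 → 6/25
merge 17/100 + 9/50 → 7/20
merge 19/100 + 11/50 → 41/100
merge 6/25 + 7/20 → 59/100
merge 41/100 + 59/100 → 1
L = 2/25 + 6/25 + 7/20 + 41/100 + 59/100 + 1 = 267/100 = 2.67 bits/symbol.

2.67 bits/symbol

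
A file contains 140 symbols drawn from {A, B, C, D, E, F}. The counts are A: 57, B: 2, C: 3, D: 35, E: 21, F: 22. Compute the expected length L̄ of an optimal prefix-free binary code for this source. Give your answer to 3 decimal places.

Probabilities are the counts divided by 140.
Repeatedly combine the two least-probable nodes; the expected code length is the sum of the merged weights.
merge 1/70 + 3/140 → 1/28
merge 1/28 + 3/20 → 13/70
merge 11/70 + 13/70 → 12/35
merge 1/4 + 12/35 → 83/140
merge 57/140 + 83/140 → 1
L = 1/28 + 13/70 + 12/35 + 83/140 + 1 = 151/70 ≈ 2.157 bits/symbol.

2.157 bits/symbol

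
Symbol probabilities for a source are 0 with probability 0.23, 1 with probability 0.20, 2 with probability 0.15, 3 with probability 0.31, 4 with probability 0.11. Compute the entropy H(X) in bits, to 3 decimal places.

H = −Σ pᵢ log₂ pᵢ.
−0.23·log₂(0.23) = 0.4877
−0.20·log₂(0.20) = 0.4644
−0.15·log₂(0.15) = 0.4105
−0.31·log₂(0.31) = 0.5238
−0.11·log₂(0.11) = 0.3503
Sum ≈ 2.2367 → 2.237 bits.

2.237 bits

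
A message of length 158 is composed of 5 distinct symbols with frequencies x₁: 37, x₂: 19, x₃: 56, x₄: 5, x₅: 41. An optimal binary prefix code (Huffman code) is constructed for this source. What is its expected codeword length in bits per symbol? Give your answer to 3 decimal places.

2.152 bits/symbol

Probabilities are the counts divided by 158.
Repeatedly combine the two least-probable nodes; the expected code length is the sum of the merged weights.
merge 5/158 + 19/158 → 12/79
merge 12/79 + 37/158 → 61/158
merge 41/158 + 28/79 → 97/158
merge 61/158 + 97/158 → 1
L = 12/79 + 61/158 + 97/158 + 1 = 170/79 ≈ 2.152 bits/symbol.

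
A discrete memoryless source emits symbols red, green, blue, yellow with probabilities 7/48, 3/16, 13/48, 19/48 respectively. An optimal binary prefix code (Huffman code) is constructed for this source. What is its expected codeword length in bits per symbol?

1.9375 bits/symbol

Repeatedly combine the two least-probable nodes; the expected code length is the sum of the merged weights.
merge 7/48 + 3/16 → 1/3
merge 13/48 + 1/3 → 29/48
merge 19/48 + 29/48 → 1
L = 1/3 + 29/48 + 1 = 31/16 = 1.9375 bits/symbol.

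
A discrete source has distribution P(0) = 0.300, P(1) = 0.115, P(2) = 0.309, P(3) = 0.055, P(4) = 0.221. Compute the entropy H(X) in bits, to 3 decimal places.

2.115 bits

H = −Σ pᵢ log₂ pᵢ.
−0.300·log₂(0.300) = 0.5211
−0.115·log₂(0.115) = 0.3588
−0.309·log₂(0.309) = 0.5235
−0.055·log₂(0.055) = 0.2301
−0.221·log₂(0.221) = 0.4813
Sum ≈ 2.1149 → 2.115 bits.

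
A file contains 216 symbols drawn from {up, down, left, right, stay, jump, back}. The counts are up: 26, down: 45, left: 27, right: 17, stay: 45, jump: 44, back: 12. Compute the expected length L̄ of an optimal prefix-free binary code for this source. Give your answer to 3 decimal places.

2.718 bits/symbol

Probabilities are the counts divided by 216.
Repeatedly combine the two least-probable nodes; the expected code length is the sum of the merged weights.
merge 1/18 + 17/216 → 29/216
merge 13/108 + 1/8 → 53/216
merge 29/216 + 11/54 → 73/216
merge 5/24 + 5/24 → 5/12
merge 53/216 + 73/216 → 7/12
merge 5/12 + 7/12 → 1
L = 29/216 + 53/216 + 73/216 + 5/12 + 7/12 + 1 = 587/216 ≈ 2.718 bits/symbol.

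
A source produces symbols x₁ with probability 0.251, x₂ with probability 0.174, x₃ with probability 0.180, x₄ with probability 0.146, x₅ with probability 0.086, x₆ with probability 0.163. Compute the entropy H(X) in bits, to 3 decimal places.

2.521 bits

H = −Σ pᵢ log₂ pᵢ.
−0.251·log₂(0.251) = 0.5006
−0.174·log₂(0.174) = 0.4390
−0.180·log₂(0.180) = 0.4453
−0.146·log₂(0.146) = 0.4053
−0.086·log₂(0.086) = 0.3044
−0.163·log₂(0.163) = 0.4266
Sum ≈ 2.5211 → 2.521 bits.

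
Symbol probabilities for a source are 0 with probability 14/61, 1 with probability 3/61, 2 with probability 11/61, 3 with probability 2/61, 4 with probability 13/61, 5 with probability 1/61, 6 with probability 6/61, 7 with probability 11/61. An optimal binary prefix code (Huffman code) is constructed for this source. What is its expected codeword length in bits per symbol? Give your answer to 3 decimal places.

2.705 bits/symbol

Repeatedly combine the two least-probable nodes; the expected code length is the sum of the merged weights.
merge 1/61 + 2/61 → 3/61
merge 3/61 + 3/61 → 6/61
merge 6/61 + 6/61 → 12/61
merge 11/61 + 11/61 → 22/61
merge 12/61 + 13/61 → 25/61
merge 14/61 + 22/61 → 36/61
merge 25/61 + 36/61 → 1
L = 3/61 + 6/61 + 12/61 + 22/61 + 25/61 + 36/61 + 1 = 165/61 ≈ 2.705 bits/symbol.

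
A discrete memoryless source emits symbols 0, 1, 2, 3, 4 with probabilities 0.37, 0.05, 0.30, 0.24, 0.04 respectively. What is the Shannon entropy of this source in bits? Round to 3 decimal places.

1.948 bits

H = −Σ pᵢ log₂ pᵢ.
−0.37·log₂(0.37) = 0.5307
−0.05·log₂(0.05) = 0.2161
−0.30·log₂(0.30) = 0.5211
−0.24·log₂(0.24) = 0.4941
−0.04·log₂(0.04) = 0.1858
Sum ≈ 1.9478 → 1.948 bits.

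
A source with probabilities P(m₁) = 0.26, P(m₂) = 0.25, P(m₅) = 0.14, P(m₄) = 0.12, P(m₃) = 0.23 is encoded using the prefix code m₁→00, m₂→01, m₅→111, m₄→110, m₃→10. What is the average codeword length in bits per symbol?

2.26 bits/symbol

L̄ = Σ pᵢ·ℓᵢ = 0.26·2 + 0.25·2 + 0.14·3 + 0.12·3 + 0.23·2 = 2.26 bits/symbol.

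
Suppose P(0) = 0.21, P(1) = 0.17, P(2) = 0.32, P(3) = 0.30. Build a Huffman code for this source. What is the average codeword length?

Repeatedly combine the two least-probable nodes; the expected code length is the sum of the merged weights.
merge 17/100 + 21/100 → 19/50
merge 3/10 + 8/25 → 31/50
merge 19/50 + 31/50 → 1
L = 19/50 + 31/50 + 1 = 2 bits/symbol.

2 bits/symbol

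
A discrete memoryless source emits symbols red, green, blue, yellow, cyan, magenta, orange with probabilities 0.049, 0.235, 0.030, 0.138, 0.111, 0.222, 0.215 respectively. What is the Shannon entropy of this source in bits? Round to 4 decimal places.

2.5611 bits

H = −Σ pᵢ log₂ pᵢ.
−0.049·log₂(0.049) = 0.2132
−0.235·log₂(0.235) = 0.4910
−0.030·log₂(0.030) = 0.1518
−0.138·log₂(0.138) = 0.3943
−0.111·log₂(0.111) = 0.3520
−0.222·log₂(0.222) = 0.4820
−0.215·log₂(0.215) = 0.4768
Sum ≈ 2.5611 → 2.5611 bits.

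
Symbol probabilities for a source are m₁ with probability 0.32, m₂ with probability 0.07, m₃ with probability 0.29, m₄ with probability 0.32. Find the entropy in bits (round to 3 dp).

H = −Σ pᵢ log₂ pᵢ.
−0.32·log₂(0.32) = 0.5260
−0.07·log₂(0.07) = 0.2686
−0.29·log₂(0.29) = 0.5179
−0.32·log₂(0.32) = 0.5260
Sum ≈ 1.8385 → 1.839 bits.

1.839 bits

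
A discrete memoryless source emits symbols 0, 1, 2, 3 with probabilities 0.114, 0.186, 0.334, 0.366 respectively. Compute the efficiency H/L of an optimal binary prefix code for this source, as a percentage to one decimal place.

Entropy H = −Σ p log₂ p ≈ 1.8676 bits.
Huffman merges: 57/500+93/500→3/10; 3/10+167/500→317/500; 183/500+317/500→1. L = 967/500 ≈ 1.9340.
Efficiency = H/L = 1.8676/1.9340 = 96.6%.

96.6%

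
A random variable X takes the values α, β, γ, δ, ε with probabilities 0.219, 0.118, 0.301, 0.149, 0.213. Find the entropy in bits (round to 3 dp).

H = −Σ pᵢ log₂ pᵢ.
−0.219·log₂(0.219) = 0.4798
−0.118·log₂(0.118) = 0.3638
−0.301·log₂(0.301) = 0.5214
−0.149·log₂(0.149) = 0.4092
−0.213·log₂(0.213) = 0.4752
Sum ≈ 2.2495 → 2.249 bits.

2.249 bits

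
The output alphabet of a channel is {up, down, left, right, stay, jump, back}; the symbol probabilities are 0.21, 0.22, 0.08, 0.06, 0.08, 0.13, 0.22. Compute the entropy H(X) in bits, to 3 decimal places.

2.643 bits

H = −Σ pᵢ log₂ pᵢ.
−0.21·log₂(0.21) = 0.4728
−0.22·log₂(0.22) = 0.4806
−0.08·log₂(0.08) = 0.2915
−0.06·log₂(0.06) = 0.2435
−0.08·log₂(0.08) = 0.2915
−0.13·log₂(0.13) = 0.3826
−0.22·log₂(0.22) = 0.4806
Sum ≈ 2.6432 → 2.643 bits.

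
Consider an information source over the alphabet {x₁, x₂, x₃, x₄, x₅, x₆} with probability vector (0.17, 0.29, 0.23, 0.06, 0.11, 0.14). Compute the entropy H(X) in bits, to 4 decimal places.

2.4311 bits

H = −Σ pᵢ log₂ pᵢ.
−0.17·log₂(0.17) = 0.4346
−0.29·log₂(0.29) = 0.5179
−0.23·log₂(0.23) = 0.4877
−0.06·log₂(0.06) = 0.2435
−0.11·log₂(0.11) = 0.3503
−0.14·log₂(0.14) = 0.3971
Sum ≈ 2.4311 → 2.4311 bits.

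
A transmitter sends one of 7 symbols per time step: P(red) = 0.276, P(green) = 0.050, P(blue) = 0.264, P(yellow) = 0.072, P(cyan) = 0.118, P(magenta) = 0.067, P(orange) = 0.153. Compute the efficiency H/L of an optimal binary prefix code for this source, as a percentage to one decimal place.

Entropy H = −Σ p log₂ p ≈ 2.5487 bits.
Huffman merges: 1/20+67/1000→117/1000; 9/125+117/1000→189/1000; 59/500+153/1000→271/1000; 189/1000+33/125→453/1000; 271/1000+69/250→547/1000; 453/1000+547/1000→1. L = 2577/1000 ≈ 2.5770.
Efficiency = H/L = 2.5487/2.5770 = 98.9%.

98.9%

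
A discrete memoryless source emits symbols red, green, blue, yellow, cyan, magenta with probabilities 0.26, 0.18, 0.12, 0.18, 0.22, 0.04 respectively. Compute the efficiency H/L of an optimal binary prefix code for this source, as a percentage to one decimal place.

97.2%

Entropy H = −Σ p log₂ p ≈ 2.4293 bits.
Huffman merges: 1/25+3/25→4/25; 4/25+9/50→17/50; 9/50+11/50→2/5; 13/50+17/50→3/5; 2/5+3/5→1. L = 5/2 ≈ 2.5000.
Efficiency = H/L = 2.4293/2.5000 = 97.2%.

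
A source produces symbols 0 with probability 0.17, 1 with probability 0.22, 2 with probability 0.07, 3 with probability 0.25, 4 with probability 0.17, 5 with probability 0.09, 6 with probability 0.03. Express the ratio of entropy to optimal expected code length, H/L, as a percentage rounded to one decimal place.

98.2%

Entropy H = −Σ p log₂ p ≈ 2.5827 bits.
Huffman merges: 3/100+7/100→1/10; 9/100+1/10→19/100; 17/100+17/100→17/50; 19/100+11/50→41/100; 1/4+17/50→59/100; 41/100+59/100→1. L = 263/100 ≈ 2.6300.
Efficiency = H/L = 2.5827/2.6300 = 98.2%.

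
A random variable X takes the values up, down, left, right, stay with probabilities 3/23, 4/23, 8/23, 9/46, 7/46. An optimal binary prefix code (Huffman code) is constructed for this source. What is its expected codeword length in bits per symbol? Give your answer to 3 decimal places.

2.283 bits/symbol

Repeatedly combine the two least-probable nodes; the expected code length is the sum of the merged weights.
merge 3/23 + 7/46 → 13/46
merge 4/23 + 9/46 → 17/46
merge 13/46 + 8/23 → 29/46
merge 17/46 + 29/46 → 1
L = 13/46 + 17/46 + 29/46 + 1 = 105/46 ≈ 2.283 bits/symbol.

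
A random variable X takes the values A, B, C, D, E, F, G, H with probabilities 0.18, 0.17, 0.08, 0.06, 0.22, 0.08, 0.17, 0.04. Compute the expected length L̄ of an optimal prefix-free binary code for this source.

2.86 bits/symbol

Repeatedly combine the two least-probable nodes; the expected code length is the sum of the merged weights.
merge 1/25 + 3/50 → 1/10
merge 2/25 + 2/25 → 4/25
merge 1/10 + 4/25 → 13/50
merge 17/100 + 17/100 → 17/50
merge 9/50 + 11/50 → 2/5
merge 13/50 + 17/50 → 3/5
merge 2/5 + 3/5 → 1
L = 1/10 + 4/25 + 13/50 + 17/50 + 2/5 + 3/5 + 1 = 143/50 = 2.86 bits/symbol.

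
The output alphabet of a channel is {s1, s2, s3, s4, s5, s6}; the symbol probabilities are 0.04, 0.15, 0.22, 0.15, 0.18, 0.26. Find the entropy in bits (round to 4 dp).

2.4380 bits

H = −Σ pᵢ log₂ pᵢ.
−0.04·log₂(0.04) = 0.1858
−0.15·log₂(0.15) = 0.4105
−0.22·log₂(0.22) = 0.4806
−0.15·log₂(0.15) = 0.4105
−0.18·log₂(0.18) = 0.4453
−0.26·log₂(0.26) = 0.5053
Sum ≈ 2.4380 → 2.4380 bits.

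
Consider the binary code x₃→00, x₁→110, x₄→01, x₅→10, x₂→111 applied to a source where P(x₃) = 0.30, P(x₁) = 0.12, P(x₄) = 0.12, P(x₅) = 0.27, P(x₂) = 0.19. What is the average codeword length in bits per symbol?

L̄ = Σ pᵢ·ℓᵢ = 0.30·2 + 0.12·3 + 0.12·2 + 0.27·2 + 0.19·3 = 2.31 bits/symbol.

2.31 bits/symbol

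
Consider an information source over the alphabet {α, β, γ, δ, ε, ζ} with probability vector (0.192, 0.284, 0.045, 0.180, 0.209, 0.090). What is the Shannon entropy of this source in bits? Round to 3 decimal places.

H = −Σ pᵢ log₂ pᵢ.
−0.192·log₂(0.192) = 0.4571
−0.284·log₂(0.284) = 0.5158
−0.045·log₂(0.045) = 0.2013
−0.180·log₂(0.180) = 0.4453
−0.209·log₂(0.209) = 0.4720
−0.090·log₂(0.090) = 0.3127
Sum ≈ 2.4042 → 2.404 bits.

2.404 bits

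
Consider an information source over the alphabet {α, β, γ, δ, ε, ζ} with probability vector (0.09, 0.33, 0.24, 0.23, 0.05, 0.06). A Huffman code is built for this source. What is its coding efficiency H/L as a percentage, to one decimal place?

98.8%

Entropy H = −Σ p log₂ p ≈ 2.2819 bits.
Huffman merges: 1/20+3/50→11/100; 9/100+11/100→1/5; 1/5+23/100→43/100; 6/25+33/100→57/100; 43/100+57/100→1. L = 231/100 ≈ 2.3100.
Efficiency = H/L = 2.2819/2.3100 = 98.8%.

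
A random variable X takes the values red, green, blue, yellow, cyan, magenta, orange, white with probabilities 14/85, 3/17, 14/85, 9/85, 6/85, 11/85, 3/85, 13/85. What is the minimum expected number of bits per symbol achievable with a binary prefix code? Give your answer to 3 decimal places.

2.929 bits/symbol

Repeatedly combine the two least-probable nodes; the expected code length is the sum of the merged weights.
merge 3/85 + 6/85 → 9/85
merge 9/85 + 9/85 → 18/85
merge 11/85 + 13/85 → 24/85
merge 14/85 + 14/85 → 28/85
merge 3/17 + 18/85 → 33/85
merge 24/85 + 28/85 → 52/85
merge 33/85 + 52/85 → 1
L = 9/85 + 18/85 + 24/85 + 28/85 + 33/85 + 52/85 + 1 = 249/85 ≈ 2.929 bits/symbol.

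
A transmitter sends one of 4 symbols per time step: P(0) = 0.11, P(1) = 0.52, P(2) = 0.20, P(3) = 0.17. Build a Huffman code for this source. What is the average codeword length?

Repeatedly combine the two least-probable nodes; the expected code length is the sum of the merged weights.
merge 11/100 + 17/100 → 7/25
merge 1/5 + 7/25 → 12/25
merge 12/25 + 13/25 → 1
L = 7/25 + 12/25 + 1 = 44/25 = 1.76 bits/symbol.

1.76 bits/symbol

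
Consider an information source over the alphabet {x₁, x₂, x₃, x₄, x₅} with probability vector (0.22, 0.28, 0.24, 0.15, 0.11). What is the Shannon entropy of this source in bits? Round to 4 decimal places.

2.2498 bits

H = −Σ pᵢ log₂ pᵢ.
−0.22·log₂(0.22) = 0.4806
−0.28·log₂(0.28) = 0.5142
−0.24·log₂(0.24) = 0.4941
−0.15·log₂(0.15) = 0.4105
−0.11·log₂(0.11) = 0.3503
Sum ≈ 2.2498 → 2.2498 bits.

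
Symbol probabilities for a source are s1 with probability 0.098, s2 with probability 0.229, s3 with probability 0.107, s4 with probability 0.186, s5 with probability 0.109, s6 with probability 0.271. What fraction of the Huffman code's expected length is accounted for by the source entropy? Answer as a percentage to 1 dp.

Entropy H = −Σ p log₂ p ≈ 2.4708 bits.
Huffman merges: 49/500+107/1000→41/200; 109/1000+93/500→59/200; 41/200+229/1000→217/500; 271/1000+59/200→283/500; 217/500+283/500→1. L = 5/2 ≈ 2.5000.
Efficiency = H/L = 2.4708/2.5000 = 98.8%.

98.8%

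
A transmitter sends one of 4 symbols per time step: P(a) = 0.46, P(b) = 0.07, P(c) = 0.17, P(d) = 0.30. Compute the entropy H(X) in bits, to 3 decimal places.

1.740 bits

H = −Σ pᵢ log₂ pᵢ.
−0.46·log₂(0.46) = 0.5153
−0.07·log₂(0.07) = 0.2686
−0.17·log₂(0.17) = 0.4346
−0.30·log₂(0.30) = 0.5211
Sum ≈ 1.7396 → 1.740 bits.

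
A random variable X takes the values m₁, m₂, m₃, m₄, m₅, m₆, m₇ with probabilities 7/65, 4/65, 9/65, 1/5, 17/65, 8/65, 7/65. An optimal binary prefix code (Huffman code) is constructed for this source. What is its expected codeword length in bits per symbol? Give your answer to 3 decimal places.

2.708 bits/symbol

Repeatedly combine the two least-probable nodes; the expected code length is the sum of the merged weights.
merge 4/65 + 7/65 → 11/65
merge 7/65 + 8/65 → 3/13
merge 9/65 + 11/65 → 4/13
merge 1/5 + 3/13 → 28/65
merge 17/65 + 4/13 → 37/65
merge 28/65 + 37/65 → 1
L = 11/65 + 3/13 + 4/13 + 28/65 + 37/65 + 1 = 176/65 ≈ 2.708 bits/symbol.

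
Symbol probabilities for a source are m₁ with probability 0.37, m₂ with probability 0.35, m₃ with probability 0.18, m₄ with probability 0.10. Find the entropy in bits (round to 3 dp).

H = −Σ pᵢ log₂ pᵢ.
−0.37·log₂(0.37) = 0.5307
−0.35·log₂(0.35) = 0.5301
−0.18·log₂(0.18) = 0.4453
−0.10·log₂(0.10) = 0.3322
Sum ≈ 1.8383 → 1.838 bits.

1.838 bits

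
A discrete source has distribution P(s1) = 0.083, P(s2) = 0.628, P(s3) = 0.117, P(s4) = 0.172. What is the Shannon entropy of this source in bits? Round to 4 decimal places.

H = −Σ pᵢ log₂ pᵢ.
−0.083·log₂(0.083) = 0.2980
−0.628·log₂(0.628) = 0.4215
−0.117·log₂(0.117) = 0.3622
−0.172·log₂(0.172) = 0.4368
Sum ≈ 1.5185 → 1.5185 bits.

1.5185 bits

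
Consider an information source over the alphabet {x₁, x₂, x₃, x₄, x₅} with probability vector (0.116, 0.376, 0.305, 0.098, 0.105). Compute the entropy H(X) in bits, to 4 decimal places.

2.0834 bits

H = −Σ pᵢ log₂ pᵢ.
−0.116·log₂(0.116) = 0.3605
−0.376·log₂(0.376) = 0.5306
−0.305·log₂(0.305) = 0.5225
−0.098·log₂(0.098) = 0.3284
−0.105·log₂(0.105) = 0.3414
Sum ≈ 2.0834 → 2.0834 bits.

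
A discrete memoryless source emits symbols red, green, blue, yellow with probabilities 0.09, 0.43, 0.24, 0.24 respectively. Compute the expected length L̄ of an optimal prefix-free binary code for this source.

1.9 bits/symbol

Repeatedly combine the two least-probable nodes; the expected code length is the sum of the merged weights.
merge 9/100 + 6/25 → 33/100
merge 6/25 + 33/100 → 57/100
merge 43/100 + 57/100 → 1
L = 33/100 + 57/100 + 1 = 19/10 = 1.9 bits/symbol.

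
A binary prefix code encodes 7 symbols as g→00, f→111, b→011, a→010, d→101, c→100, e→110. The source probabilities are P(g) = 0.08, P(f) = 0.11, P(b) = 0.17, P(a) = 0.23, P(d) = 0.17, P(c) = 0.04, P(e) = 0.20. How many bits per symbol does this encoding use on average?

2.92 bits/symbol

L̄ = Σ pᵢ·ℓᵢ = 0.08·2 + 0.11·3 + 0.17·3 + 0.23·3 + 0.17·3 + 0.04·3 + 0.20·3 = 2.92 bits/symbol.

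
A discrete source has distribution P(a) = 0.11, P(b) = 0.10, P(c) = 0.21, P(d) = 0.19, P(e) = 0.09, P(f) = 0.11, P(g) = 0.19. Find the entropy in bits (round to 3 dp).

2.729 bits

H = −Σ pᵢ log₂ pᵢ.
−0.11·log₂(0.11) = 0.3503
−0.10·log₂(0.10) = 0.3322
−0.21·log₂(0.21) = 0.4728
−0.19·log₂(0.19) = 0.4552
−0.09·log₂(0.09) = 0.3127
−0.11·log₂(0.11) = 0.3503
−0.19·log₂(0.19) = 0.4552
Sum ≈ 2.7287 → 2.729 bits.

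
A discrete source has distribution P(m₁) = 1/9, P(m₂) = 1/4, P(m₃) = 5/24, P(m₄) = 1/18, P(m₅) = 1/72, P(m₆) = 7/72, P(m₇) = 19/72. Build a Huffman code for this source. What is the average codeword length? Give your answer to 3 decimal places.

2.514 bits/symbol

Repeatedly combine the two least-probable nodes; the expected code length is the sum of the merged weights.
merge 1/72 + 1/18 → 5/72
merge 5/72 + 7/72 → 1/6
merge 1/9 + 1/6 → 5/18
merge 5/24 + 1/4 → 11/24
merge 19/72 + 5/18 → 13/24
merge 11/24 + 13/24 → 1
L = 5/72 + 1/6 + 5/18 + 11/24 + 13/24 + 1 = 181/72 ≈ 2.514 bits/symbol.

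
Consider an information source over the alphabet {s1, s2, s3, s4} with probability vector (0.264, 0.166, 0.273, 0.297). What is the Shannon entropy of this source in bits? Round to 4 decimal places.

1.9688 bits

H = −Σ pᵢ log₂ pᵢ.
−0.264·log₂(0.264) = 0.5072
−0.166·log₂(0.166) = 0.4301
−0.273·log₂(0.273) = 0.5113
−0.297·log₂(0.297) = 0.5202
Sum ≈ 1.9688 → 1.9688 bits.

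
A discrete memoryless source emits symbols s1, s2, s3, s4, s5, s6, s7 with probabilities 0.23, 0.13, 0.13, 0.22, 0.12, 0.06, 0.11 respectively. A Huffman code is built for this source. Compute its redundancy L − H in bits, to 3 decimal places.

Entropy H = −Σ p log₂ p ≈ 2.6944 bits.
Huffman merges: 3/50+11/100→17/100; 3/25+13/100→1/4; 13/100+17/100→3/10; 11/50+23/100→9/20; 1/4+3/10→11/20; 9/20+11/20→1. L = 68/25 ≈ 2.7200.
L − H = 2.7200 − 2.6944 = 0.026 bits.

0.026 bits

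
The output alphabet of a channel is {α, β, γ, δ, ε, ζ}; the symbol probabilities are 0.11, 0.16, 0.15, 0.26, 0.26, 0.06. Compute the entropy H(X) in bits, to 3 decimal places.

H = −Σ pᵢ log₂ pᵢ.
−0.11·log₂(0.11) = 0.3503
−0.16·log₂(0.16) = 0.4230
−0.15·log₂(0.15) = 0.4105
−0.26·log₂(0.26) = 0.5053
−0.26·log₂(0.26) = 0.5053
−0.06·log₂(0.06) = 0.2435
Sum ≈ 2.4380 → 2.438 bits.

2.438 bits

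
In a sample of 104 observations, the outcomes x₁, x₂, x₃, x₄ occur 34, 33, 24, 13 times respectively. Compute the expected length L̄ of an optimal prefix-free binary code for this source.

Probabilities are the counts divided by 104.
Repeatedly combine the two least-probable nodes; the expected code length is the sum of the merged weights.
merge 1/8 + 3/13 → 37/104
merge 33/104 + 17/52 → 67/104
merge 37/104 + 67/104 → 1
L = 37/104 + 67/104 + 1 = 2 bits/symbol.

2 bits/symbol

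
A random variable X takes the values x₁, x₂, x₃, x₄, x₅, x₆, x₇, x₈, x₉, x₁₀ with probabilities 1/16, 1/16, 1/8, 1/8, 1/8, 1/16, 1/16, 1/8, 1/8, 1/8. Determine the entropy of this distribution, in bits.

3.25 bits

Each probability is a power of 1/2, so log₂(1/p) is an integer.
H = Σ p·log₂(1/p) = 1/16·4 + 1/16·4 + 1/8·3 + 1/8·3 + 1/8·3 + 1/16·4 + 1/16·4 + 1/8·3 + 1/8·3 + 1/8·3 = 3.25 bits.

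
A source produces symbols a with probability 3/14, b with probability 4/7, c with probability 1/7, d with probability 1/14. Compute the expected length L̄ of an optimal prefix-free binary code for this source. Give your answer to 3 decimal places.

1.643 bits/symbol

Repeatedly combine the two least-probable nodes; the expected code length is the sum of the merged weights.
merge 1/14 + 1/7 → 3/14
merge 3/14 + 3/14 → 3/7
merge 3/7 + 4/7 → 1
L = 3/14 + 3/7 + 1 = 23/14 ≈ 1.643 bits/symbol.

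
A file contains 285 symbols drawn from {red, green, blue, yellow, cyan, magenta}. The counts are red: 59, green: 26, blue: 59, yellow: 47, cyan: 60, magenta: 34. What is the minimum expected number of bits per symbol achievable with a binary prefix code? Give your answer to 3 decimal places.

2.582 bits/symbol

Probabilities are the counts divided by 285.
Repeatedly combine the two least-probable nodes; the expected code length is the sum of the merged weights.
merge 26/285 + 34/285 → 4/19
merge 47/285 + 59/285 → 106/285
merge 59/285 + 4/19 → 119/285
merge 4/19 + 106/285 → 166/285
merge 119/285 + 166/285 → 1
L = 4/19 + 106/285 + 119/285 + 166/285 + 1 = 736/285 ≈ 2.582 bits/symbol.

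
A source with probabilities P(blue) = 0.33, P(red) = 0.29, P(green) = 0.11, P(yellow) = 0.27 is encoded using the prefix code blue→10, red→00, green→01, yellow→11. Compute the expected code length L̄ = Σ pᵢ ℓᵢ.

L̄ = Σ pᵢ·ℓᵢ = 0.33·2 + 0.29·2 + 0.11·2 + 0.27·2 = 2 bits/symbol.

2 bits/symbol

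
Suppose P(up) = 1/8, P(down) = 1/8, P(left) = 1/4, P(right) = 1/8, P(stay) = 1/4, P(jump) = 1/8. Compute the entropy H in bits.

Each probability is a power of 1/2, so log₂(1/p) is an integer.
H = Σ p·log₂(1/p) = 1/8·3 + 1/8·3 + 1/4·2 + 1/8·3 + 1/4·2 + 1/8·3 = 2.5 bits.

2.5 bits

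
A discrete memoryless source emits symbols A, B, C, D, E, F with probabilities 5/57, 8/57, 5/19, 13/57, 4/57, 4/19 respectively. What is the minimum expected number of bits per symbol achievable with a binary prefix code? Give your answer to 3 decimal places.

2.456 bits/symbol

Repeatedly combine the two least-probable nodes; the expected code length is the sum of the merged weights.
merge 4/57 + 5/57 → 3/19
merge 8/57 + 3/19 → 17/57
merge 4/19 + 13/57 → 25/57
merge 5/19 + 17/57 → 32/57
merge 25/57 + 32/57 → 1
L = 3/19 + 17/57 + 25/57 + 32/57 + 1 = 140/57 ≈ 2.456 bits/symbol.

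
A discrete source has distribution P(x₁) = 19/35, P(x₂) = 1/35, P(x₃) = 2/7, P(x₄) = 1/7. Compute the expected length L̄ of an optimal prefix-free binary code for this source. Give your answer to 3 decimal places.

1.629 bits/symbol

Repeatedly combine the two least-probable nodes; the expected code length is the sum of the merged weights.
merge 1/35 + 1/7 → 6/35
merge 6/35 + 2/7 → 16/35
merge 16/35 + 19/35 → 1
L = 6/35 + 16/35 + 1 = 57/35 ≈ 1.629 bits/symbol.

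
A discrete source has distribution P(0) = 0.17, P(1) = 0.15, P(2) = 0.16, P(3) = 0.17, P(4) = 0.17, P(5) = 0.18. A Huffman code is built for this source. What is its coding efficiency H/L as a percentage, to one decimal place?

97.5%

Entropy H = −Σ p log₂ p ≈ 2.5826 bits.
Huffman merges: 3/20+4/25→31/100; 17/100+17/100→17/50; 17/100+9/50→7/20; 31/100+17/50→13/20; 7/20+13/20→1. L = 53/20 ≈ 2.6500.
Efficiency = H/L = 2.5826/2.6500 = 97.5%.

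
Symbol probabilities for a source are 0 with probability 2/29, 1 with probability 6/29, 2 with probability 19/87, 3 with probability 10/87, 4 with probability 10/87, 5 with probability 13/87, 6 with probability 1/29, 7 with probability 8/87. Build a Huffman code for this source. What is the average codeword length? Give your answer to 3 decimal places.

2.874 bits/symbol

Repeatedly combine the two least-probable nodes; the expected code length is the sum of the merged weights.
merge 1/29 + 2/29 → 3/29
merge 8/87 + 3/29 → 17/87
merge 10/87 + 10/87 → 20/87
merge 13/87 + 17/87 → 10/29
merge 6/29 + 19/87 → 37/87
merge 20/87 + 10/29 → 50/87
merge 37/87 + 50/87 → 1
L = 3/29 + 17/87 + 20/87 + 10/29 + 37/87 + 50/87 + 1 = 250/87 ≈ 2.874 bits/symbol.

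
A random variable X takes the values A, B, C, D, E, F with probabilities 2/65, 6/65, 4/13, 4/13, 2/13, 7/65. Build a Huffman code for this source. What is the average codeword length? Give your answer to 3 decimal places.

2.354 bits/symbol

Repeatedly combine the two least-probable nodes; the expected code length is the sum of the merged weights.
merge 2/65 + 6/65 → 8/65
merge 7/65 + 8/65 → 3/13
merge 2/13 + 3/13 → 5/13
merge 4/13 + 4/13 → 8/13
merge 5/13 + 8/13 → 1
L = 8/65 + 3/13 + 5/13 + 8/13 + 1 = 153/65 ≈ 2.354 bits/symbol.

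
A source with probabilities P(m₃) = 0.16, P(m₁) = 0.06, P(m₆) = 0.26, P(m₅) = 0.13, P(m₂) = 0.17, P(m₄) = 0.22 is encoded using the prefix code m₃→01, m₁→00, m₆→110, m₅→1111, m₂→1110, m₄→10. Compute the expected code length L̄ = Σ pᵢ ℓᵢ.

L̄ = Σ pᵢ·ℓᵢ = 0.16·2 + 0.06·2 + 0.26·3 + 0.13·4 + 0.17·4 + 0.22·2 = 2.86 bits/symbol.

2.86 bits/symbol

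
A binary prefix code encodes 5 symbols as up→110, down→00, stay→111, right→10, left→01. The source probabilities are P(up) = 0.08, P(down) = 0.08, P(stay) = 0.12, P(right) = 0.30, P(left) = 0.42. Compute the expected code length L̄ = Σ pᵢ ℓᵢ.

L̄ = Σ pᵢ·ℓᵢ = 0.08·3 + 0.08·2 + 0.12·3 + 0.30·2 + 0.42·2 = 2.2 bits/symbol.

2.2 bits/symbol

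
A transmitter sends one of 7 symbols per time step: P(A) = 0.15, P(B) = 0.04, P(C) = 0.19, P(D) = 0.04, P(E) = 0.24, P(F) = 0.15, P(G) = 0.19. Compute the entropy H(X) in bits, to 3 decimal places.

H = −Σ pᵢ log₂ pᵢ.
−0.15·log₂(0.15) = 0.4105
−0.04·log₂(0.04) = 0.1858
−0.19·log₂(0.19) = 0.4552
−0.04·log₂(0.04) = 0.1858
−0.24·log₂(0.24) = 0.4941
−0.15·log₂(0.15) = 0.4105
−0.19·log₂(0.19) = 0.4552
Sum ≈ 2.5972 → 2.597 bits.

2.597 bits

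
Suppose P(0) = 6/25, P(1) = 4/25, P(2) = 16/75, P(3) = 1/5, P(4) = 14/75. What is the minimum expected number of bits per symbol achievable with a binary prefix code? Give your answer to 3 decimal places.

2.347 bits/symbol

Repeatedly combine the two least-probable nodes; the expected code length is the sum of the merged weights.
merge 4/25 + 14/75 → 26/75
merge 1/5 + 16/75 → 31/75
merge 6/25 + 26/75 → 44/75
merge 31/75 + 44/75 → 1
L = 26/75 + 31/75 + 44/75 + 1 = 176/75 ≈ 2.347 bits/symbol.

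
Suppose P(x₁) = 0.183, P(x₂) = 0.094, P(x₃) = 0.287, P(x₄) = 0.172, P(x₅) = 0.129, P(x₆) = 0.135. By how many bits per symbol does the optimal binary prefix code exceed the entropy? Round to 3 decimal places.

Entropy H = −Σ p log₂ p ≈ 2.4938 bits.
Huffman merges: 47/500+129/1000→223/1000; 27/200+43/250→307/1000; 183/1000+223/1000→203/500; 287/1000+307/1000→297/500; 203/500+297/500→1. L = 253/100 ≈ 2.5300.
L − H = 2.5300 − 2.4938 = 0.036 bits.

0.036 bits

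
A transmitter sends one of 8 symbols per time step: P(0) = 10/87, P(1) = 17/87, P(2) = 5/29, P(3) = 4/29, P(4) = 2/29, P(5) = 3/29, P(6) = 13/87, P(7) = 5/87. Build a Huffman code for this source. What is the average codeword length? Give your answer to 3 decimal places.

Repeatedly combine the two least-probable nodes; the expected code length is the sum of the merged weights.
merge 5/87 + 2/29 → 11/87
merge 3/29 + 10/87 → 19/87
merge 11/87 + 4/29 → 23/87
merge 13/87 + 5/29 → 28/87
merge 17/87 + 19/87 → 12/29
merge 23/87 + 28/87 → 17/29
merge 12/29 + 17/29 → 1
L = 11/87 + 19/87 + 23/87 + 28/87 + 12/29 + 17/29 + 1 = 85/29 ≈ 2.931 bits/symbol.

2.931 bits/symbol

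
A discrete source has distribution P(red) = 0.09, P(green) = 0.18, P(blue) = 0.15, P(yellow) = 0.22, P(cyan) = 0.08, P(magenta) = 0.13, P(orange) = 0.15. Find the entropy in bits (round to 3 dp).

2.734 bits

H = −Σ pᵢ log₂ pᵢ.
−0.09·log₂(0.09) = 0.3127
−0.18·log₂(0.18) = 0.4453
−0.15·log₂(0.15) = 0.4105
−0.22·log₂(0.22) = 0.4806
−0.08·log₂(0.08) = 0.2915
−0.13·log₂(0.13) = 0.3826
−0.15·log₂(0.15) = 0.4105
Sum ≈ 2.7338 → 2.734 bits.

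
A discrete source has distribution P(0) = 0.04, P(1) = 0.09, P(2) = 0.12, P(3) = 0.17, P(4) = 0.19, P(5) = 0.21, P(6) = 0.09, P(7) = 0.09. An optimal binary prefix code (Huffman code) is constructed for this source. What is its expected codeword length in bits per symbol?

Repeatedly combine the two least-probable nodes; the expected code length is the sum of the merged weights.
merge 1/25 + 9/100 → 13/100
merge 9/100 + 9/100 → 9/50
merge 3/25 + 13/100 → 1/4
merge 17/100 + 9/50 → 7/20
merge 19/100 + 21/100 → 2/5
merge 1/4 + 7/20 → 3/5
merge 2/5 + 3/5 → 1
L = 13/100 + 9/50 + 1/4 + 7/20 + 2/5 + 3/5 + 1 = 291/100 = 2.91 bits/symbol.

2.91 bits/symbol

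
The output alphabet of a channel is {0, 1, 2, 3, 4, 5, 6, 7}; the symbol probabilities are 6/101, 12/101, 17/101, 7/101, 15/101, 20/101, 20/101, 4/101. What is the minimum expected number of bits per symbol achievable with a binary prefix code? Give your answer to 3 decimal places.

Repeatedly combine the two least-probable nodes; the expected code length is the sum of the merged weights.
merge 4/101 + 6/101 → 10/101
merge 7/101 + 10/101 → 17/101
merge 12/101 + 15/101 → 27/101
merge 17/101 + 17/101 → 34/101
merge 20/101 + 20/101 → 40/101
merge 27/101 + 34/101 → 61/101
merge 40/101 + 61/101 → 1
L = 10/101 + 17/101 + 27/101 + 34/101 + 40/101 + 61/101 + 1 = 290/101 ≈ 2.871 bits/symbol.

2.871 bits/symbol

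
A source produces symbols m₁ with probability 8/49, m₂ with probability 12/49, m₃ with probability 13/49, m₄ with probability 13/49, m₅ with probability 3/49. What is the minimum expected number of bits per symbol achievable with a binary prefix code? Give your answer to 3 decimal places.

Repeatedly combine the two least-probable nodes; the expected code length is the sum of the merged weights.
merge 3/49 + 8/49 → 11/49
merge 11/49 + 12/49 → 23/49
merge 13/49 + 13/49 → 26/49
merge 23/49 + 26/49 → 1
L = 11/49 + 23/49 + 26/49 + 1 = 109/49 ≈ 2.224 bits/symbol.

2.224 bits/symbol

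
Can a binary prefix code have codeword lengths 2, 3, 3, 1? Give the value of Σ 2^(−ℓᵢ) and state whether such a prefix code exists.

With common denominator 2^3 = 8: Σ 2^(−ℓᵢ) = 2/8 + 1/8 + 1/8 + 4/8 = 8/8 = 1.
Kraft's inequality requires Σ ≤ 1; here Σ = 1 ≤ 1, so such a prefix code exists.

1; yes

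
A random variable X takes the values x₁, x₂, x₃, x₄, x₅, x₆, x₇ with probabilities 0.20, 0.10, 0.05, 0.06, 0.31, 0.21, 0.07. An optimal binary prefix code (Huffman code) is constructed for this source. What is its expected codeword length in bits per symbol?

2.56 bits/symbol

Repeatedly combine the two least-probable nodes; the expected code length is the sum of the merged weights.
merge 1/20 + 3/50 → 11/100
merge 7/100 + 1/10 → 17/100
merge 11/100 + 17/100 → 7/25
merge 1/5 + 21/100 → 41/100
merge 7/25 + 31/100 → 59/100
merge 41/100 + 59/100 → 1
L = 11/100 + 17/100 + 7/25 + 41/100 + 59/100 + 1 = 64/25 = 2.56 bits/symbol.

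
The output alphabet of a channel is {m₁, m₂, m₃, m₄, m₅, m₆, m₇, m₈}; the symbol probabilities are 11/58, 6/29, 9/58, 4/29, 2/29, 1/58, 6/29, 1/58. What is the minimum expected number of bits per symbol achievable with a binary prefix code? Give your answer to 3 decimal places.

Repeatedly combine the two least-probable nodes; the expected code length is the sum of the merged weights.
merge 1/58 + 1/58 → 1/29
merge 1/29 + 2/29 → 3/29
merge 3/29 + 4/29 → 7/29
merge 9/58 + 11/58 → 10/29
merge 6/29 + 6/29 → 12/29
merge 7/29 + 10/29 → 17/29
merge 12/29 + 17/29 → 1
L = 1/29 + 3/29 + 7/29 + 10/29 + 12/29 + 17/29 + 1 = 79/29 ≈ 2.724 bits/symbol.

2.724 bits/symbol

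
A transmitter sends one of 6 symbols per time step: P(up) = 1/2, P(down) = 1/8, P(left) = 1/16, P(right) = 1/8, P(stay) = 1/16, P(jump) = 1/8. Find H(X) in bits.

2.125 bits

Each probability is a power of 1/2, so log₂(1/p) is an integer.
H = Σ p·log₂(1/p) = 1/2·1 + 1/8·3 + 1/16·4 + 1/8·3 + 1/16·4 + 1/8·3 = 2.125 bits.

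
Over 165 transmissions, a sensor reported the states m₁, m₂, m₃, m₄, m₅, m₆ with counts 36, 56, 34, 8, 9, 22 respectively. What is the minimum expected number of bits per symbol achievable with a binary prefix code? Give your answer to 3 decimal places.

2.339 bits/symbol

Probabilities are the counts divided by 165.
Repeatedly combine the two least-probable nodes; the expected code length is the sum of the merged weights.
merge 8/165 + 3/55 → 17/165
merge 17/165 + 2/15 → 13/55
merge 34/165 + 12/55 → 14/33
merge 13/55 + 56/165 → 19/33
merge 14/33 + 19/33 → 1
L = 17/165 + 13/55 + 14/33 + 19/33 + 1 = 386/165 ≈ 2.339 bits/symbol.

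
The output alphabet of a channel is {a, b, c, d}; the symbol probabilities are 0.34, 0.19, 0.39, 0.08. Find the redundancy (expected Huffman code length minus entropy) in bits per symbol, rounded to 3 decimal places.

Entropy H = −Σ p log₂ p ≈ 1.8057 bits.
Huffman merges: 2/25+19/100→27/100; 27/100+17/50→61/100; 39/100+61/100→1. L = 47/25 ≈ 1.8800.
L − H = 1.8800 − 1.8057 = 0.074 bits.

0.074 bits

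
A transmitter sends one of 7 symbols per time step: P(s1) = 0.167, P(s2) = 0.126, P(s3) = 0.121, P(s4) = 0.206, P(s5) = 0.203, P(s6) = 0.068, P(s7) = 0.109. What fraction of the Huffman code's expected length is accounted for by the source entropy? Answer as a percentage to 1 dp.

98.5%

Entropy H = −Σ p log₂ p ≈ 2.7252 bits.
Huffman merges: 17/250+109/1000→177/1000; 121/1000+63/500→247/1000; 167/1000+177/1000→43/125; 203/1000+103/500→409/1000; 247/1000+43/125→591/1000; 409/1000+591/1000→1. L = 346/125 ≈ 2.7680.
Efficiency = H/L = 2.7252/2.7680 = 98.5%.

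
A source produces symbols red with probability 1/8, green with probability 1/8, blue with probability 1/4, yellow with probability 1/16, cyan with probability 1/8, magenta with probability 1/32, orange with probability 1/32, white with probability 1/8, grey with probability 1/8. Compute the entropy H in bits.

Each probability is a power of 1/2, so log₂(1/p) is an integer.
H = Σ p·log₂(1/p) = 1/8·3 + 1/8·3 + 1/4·2 + 1/16·4 + 1/8·3 + 1/32·5 + 1/32·5 + 1/8·3 + 1/8·3 = 2.9375 bits.

2.9375 bits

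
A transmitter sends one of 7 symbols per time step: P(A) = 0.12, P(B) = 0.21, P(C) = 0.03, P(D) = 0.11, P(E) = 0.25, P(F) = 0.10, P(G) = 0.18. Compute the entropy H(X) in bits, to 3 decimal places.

H = −Σ pᵢ log₂ pᵢ.
−0.12·log₂(0.12) = 0.3671
−0.21·log₂(0.21) = 0.4728
−0.03·log₂(0.03) = 0.1518
−0.11·log₂(0.11) = 0.3503
−0.25·log₂(0.25) = 0.5000
−0.10·log₂(0.10) = 0.3322
−0.18·log₂(0.18) = 0.4453
Sum ≈ 2.6194 → 2.619 bits.

2.619 bits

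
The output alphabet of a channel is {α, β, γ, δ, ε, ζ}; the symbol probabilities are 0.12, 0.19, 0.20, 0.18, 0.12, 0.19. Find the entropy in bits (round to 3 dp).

H = −Σ pᵢ log₂ pᵢ.
−0.12·log₂(0.12) = 0.3671
−0.19·log₂(0.19) = 0.4552
−0.20·log₂(0.20) = 0.4644
−0.18·log₂(0.18) = 0.4453
−0.12·log₂(0.12) = 0.3671
−0.19·log₂(0.19) = 0.4552
Sum ≈ 2.5543 → 2.554 bits.

2.554 bits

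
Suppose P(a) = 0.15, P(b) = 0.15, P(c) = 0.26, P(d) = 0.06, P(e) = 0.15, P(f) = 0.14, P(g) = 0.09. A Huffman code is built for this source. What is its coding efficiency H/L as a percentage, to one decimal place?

98.2%

Entropy H = −Σ p log₂ p ≈ 2.6902 bits.
Huffman merges: 3/50+9/100→3/20; 7/50+3/20→29/100; 3/20+3/20→3/10; 3/20+13/50→41/100; 29/100+3/10→59/100; 41/100+59/100→1. L = 137/50 ≈ 2.7400.
Efficiency = H/L = 2.6902/2.7400 = 98.2%.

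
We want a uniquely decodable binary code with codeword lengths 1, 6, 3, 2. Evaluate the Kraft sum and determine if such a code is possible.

With common denominator 2^6 = 64: Σ 2^(−ℓᵢ) = 32/64 + 1/64 + 8/64 + 16/64 = 57/64 = 0.890625.
Kraft's inequality requires Σ ≤ 1; here Σ = 0.890625 ≤ 1, so such a prefix code exists.

0.890625; yes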